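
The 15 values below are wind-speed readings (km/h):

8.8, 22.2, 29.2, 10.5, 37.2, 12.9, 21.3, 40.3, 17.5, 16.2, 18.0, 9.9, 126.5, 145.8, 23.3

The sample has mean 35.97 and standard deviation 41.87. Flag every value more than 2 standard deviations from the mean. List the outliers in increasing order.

126.5, 145.8

Cutoffs at x̄ ± 2s: 35.97 ± 2·41.87 = [-47.77, 119.71].
126.5: z = 2.16, |z| > 2 → outlier.
145.8: z = 2.62, |z| > 2 → outlier.
Every other value lies within [-47.77, 119.71].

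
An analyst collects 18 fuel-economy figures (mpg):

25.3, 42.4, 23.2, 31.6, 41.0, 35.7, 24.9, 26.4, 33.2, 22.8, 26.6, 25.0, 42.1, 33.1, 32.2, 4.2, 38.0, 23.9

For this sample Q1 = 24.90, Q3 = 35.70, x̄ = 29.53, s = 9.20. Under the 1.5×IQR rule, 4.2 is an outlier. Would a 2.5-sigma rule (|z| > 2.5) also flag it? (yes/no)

z = (4.2 − 29.53) / 9.20 = -2.75.
|z| = 2.75 > 2.5.

yes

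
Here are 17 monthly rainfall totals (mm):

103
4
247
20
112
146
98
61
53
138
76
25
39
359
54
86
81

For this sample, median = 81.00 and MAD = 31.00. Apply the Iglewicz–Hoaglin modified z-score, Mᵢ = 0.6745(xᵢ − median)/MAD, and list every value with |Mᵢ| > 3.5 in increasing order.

247, 359

|Mᵢ| > 3.5 ⇔ |xᵢ − 81.00| > 3.5·31.00/0.6745 = 160.86.
So outliers lie outside [-79.86, 241.86].
247: M = 3.61 → outlier.
359: M = 6.05 → outlier.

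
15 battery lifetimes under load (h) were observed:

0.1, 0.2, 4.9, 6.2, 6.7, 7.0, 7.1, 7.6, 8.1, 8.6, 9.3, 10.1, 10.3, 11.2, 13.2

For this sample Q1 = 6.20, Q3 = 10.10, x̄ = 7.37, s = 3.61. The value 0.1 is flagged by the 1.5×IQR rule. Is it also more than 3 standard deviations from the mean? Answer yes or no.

no

z = (0.1 − 7.37) / 3.61 = -2.01.
|z| = 2.01 ≤ 3.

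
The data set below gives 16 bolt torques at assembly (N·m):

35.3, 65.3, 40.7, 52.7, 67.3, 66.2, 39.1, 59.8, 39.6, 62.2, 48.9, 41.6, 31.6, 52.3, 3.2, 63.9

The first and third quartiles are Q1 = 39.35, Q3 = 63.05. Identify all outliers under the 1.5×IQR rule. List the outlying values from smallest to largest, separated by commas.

3.2

IQR = Q3 − Q1 = 63.05 − 39.35 = 23.70.
Lower fence = Q1 − 1.5·IQR = 39.35 − 35.55 = 3.80.
Upper fence = Q3 + 1.5·IQR = 63.05 + 35.55 = 98.60.
3.2 < 3.80 → outlier.
All remaining values lie within [3.80, 98.60].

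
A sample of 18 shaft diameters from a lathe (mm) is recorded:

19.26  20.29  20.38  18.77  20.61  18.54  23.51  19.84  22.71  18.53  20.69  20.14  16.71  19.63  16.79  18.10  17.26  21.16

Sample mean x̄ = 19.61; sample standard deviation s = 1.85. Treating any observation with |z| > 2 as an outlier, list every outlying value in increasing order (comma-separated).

23.51

Cutoffs at x̄ ± 2s: 19.61 ± 2·1.85 = [15.91, 23.31].
23.51: z = 2.11, |z| > 2 → outlier.
Every other value lies within [15.91, 23.31].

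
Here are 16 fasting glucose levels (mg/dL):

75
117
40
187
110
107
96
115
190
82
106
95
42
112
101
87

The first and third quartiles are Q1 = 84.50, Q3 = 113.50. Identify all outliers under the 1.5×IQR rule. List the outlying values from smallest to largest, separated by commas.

40, 187, 190

IQR = Q3 − Q1 = 113.50 − 84.50 = 29.00.
Lower fence = Q1 − 1.5·IQR = 84.50 − 43.50 = 41.00.
Upper fence = Q3 + 1.5·IQR = 113.50 + 43.50 = 157.00.
40 < 41.00 → outlier.
187 > 157.00 → outlier.
190 > 157.00 → outlier.
All remaining values lie within [41.00, 157.00].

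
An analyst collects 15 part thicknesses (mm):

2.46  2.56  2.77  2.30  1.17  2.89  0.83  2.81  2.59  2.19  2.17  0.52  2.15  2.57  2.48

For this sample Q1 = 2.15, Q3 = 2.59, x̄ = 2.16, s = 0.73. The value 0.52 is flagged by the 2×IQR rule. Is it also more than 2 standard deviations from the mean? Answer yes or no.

z = (0.52 − 2.16) / 0.73 = -2.25.
|z| = 2.25 > 2.

yes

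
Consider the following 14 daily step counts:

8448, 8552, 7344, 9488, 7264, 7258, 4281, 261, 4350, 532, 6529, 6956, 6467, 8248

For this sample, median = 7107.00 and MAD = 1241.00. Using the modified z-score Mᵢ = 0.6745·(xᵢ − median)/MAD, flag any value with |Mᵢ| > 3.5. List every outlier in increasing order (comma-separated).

261, 532

|Mᵢ| > 3.5 ⇔ |xᵢ − 7107.00| > 3.5·1241.00/0.6745 = 6439.58.
So outliers lie outside [667.42, 13546.58].
261: M = -3.72 → outlier.
532: M = -3.57 → outlier.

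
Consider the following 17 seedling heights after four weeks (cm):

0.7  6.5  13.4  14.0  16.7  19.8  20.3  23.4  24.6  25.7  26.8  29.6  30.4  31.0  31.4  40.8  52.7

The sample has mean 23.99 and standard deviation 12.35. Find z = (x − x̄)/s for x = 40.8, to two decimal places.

1.36

z = (40.8 − 23.99) / 12.35 = 1.36.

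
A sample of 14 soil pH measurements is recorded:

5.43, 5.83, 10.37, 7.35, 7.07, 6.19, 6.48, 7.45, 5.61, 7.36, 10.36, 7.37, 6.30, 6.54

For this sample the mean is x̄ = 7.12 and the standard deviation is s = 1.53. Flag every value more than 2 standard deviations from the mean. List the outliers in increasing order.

10.36, 10.37

Cutoffs at x̄ ± 2s: 7.12 ± 2·1.53 = [4.06, 10.18].
10.36: z = 2.12, |z| > 2 → outlier.
10.37: z = 2.12, |z| > 2 → outlier.
Every other value lies within [4.06, 10.18].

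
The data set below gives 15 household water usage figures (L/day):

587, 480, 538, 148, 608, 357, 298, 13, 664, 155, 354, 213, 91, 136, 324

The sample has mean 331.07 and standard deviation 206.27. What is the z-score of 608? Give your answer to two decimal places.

z = (608 − 331.07) / 206.27 = 1.34.

1.34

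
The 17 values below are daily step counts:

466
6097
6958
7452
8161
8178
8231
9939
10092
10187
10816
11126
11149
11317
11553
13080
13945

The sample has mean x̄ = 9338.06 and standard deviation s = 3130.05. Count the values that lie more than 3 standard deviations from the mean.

0

Cutoffs: x̄ ± 3s = [-52.09, 18728.21].
Every value lies within the cutoffs.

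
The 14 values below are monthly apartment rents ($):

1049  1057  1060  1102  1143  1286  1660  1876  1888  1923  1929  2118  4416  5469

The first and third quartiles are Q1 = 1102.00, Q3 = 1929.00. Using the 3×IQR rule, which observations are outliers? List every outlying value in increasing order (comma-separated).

IQR = Q3 − Q1 = 1929.00 − 1102.00 = 827.00.
Lower fence = Q1 − 3·IQR = 1102.00 − 2481.00 = -1379.00.
Upper fence = Q3 + 3·IQR = 1929.00 + 2481.00 = 4410.00.
4416 > 4410.00 → outlier.
5469 > 4410.00 → outlier.
All remaining values lie within [-1379.00, 4410.00].

4416, 5469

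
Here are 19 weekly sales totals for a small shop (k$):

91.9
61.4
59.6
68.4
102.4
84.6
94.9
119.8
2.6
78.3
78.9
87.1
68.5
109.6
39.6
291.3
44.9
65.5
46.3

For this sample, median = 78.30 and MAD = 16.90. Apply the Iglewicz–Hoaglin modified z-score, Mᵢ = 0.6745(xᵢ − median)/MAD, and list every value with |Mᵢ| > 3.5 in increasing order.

|Mᵢ| > 3.5 ⇔ |xᵢ − 78.30| > 3.5·16.90/0.6745 = 87.69.
So outliers lie outside [-9.39, 165.99].
291.3: M = 8.50 → outlier.

291.3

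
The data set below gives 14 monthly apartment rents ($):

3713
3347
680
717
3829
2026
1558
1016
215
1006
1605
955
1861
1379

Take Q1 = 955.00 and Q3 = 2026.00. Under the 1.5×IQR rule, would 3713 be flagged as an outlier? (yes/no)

IQR = Q3 − Q1 = 2026.00 − 955.00 = 1071.00.
Lower fence = Q1 − 1.5·IQR = 955.00 − 1606.50 = -651.50.
Upper fence = Q3 + 1.5·IQR = 2026.00 + 1606.50 = 3632.50.
3713 lies above the upper fence.

yes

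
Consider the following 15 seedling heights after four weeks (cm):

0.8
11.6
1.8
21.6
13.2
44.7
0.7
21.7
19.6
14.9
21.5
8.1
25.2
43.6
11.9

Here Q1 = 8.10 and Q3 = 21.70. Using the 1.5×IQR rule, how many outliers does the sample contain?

2

IQR = 13.60; fences at 8.10 − 20.40 = -12.30 and 21.70 + 20.40 = 42.10.
Outside the cutoffs: 43.6, 44.7.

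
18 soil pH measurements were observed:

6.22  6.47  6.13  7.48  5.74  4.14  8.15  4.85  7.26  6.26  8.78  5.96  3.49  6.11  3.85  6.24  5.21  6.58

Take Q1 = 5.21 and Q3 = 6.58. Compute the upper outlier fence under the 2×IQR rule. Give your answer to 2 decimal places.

IQR = Q3 − Q1 = 6.58 − 5.21 = 1.37.
Lower fence = Q1 − 2·IQR = 5.21 − 2.74 = 2.47.
Upper fence = Q3 + 2·IQR = 6.58 + 2.74 = 9.32.

9.32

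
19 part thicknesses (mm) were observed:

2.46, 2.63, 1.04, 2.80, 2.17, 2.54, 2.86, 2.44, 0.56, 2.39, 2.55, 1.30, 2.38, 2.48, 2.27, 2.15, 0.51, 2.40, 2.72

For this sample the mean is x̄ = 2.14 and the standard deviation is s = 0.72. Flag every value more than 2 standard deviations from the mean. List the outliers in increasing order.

0.51, 0.56

Cutoffs at x̄ ± 2s: 2.14 ± 2·0.72 = [0.70, 3.58].
0.51: z = -2.26, |z| > 2 → outlier.
0.56: z = -2.19, |z| > 2 → outlier.
Every other value lies within [0.70, 3.58].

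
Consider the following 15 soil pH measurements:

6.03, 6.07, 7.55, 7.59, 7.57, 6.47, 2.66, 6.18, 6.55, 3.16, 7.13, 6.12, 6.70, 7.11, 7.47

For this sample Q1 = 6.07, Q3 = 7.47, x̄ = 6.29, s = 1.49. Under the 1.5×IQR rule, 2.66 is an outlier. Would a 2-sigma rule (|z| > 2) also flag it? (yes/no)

yes

z = (2.66 − 6.29) / 1.49 = -2.44.
|z| = 2.44 > 2.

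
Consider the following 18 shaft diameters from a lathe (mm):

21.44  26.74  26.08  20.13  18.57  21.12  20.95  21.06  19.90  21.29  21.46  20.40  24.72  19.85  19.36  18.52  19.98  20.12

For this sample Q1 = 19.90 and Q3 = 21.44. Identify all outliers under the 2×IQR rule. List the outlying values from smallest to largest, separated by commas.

24.72, 26.08, 26.74

IQR = Q3 − Q1 = 21.44 − 19.90 = 1.54.
Lower fence = Q1 − 2·IQR = 19.90 − 3.08 = 16.82.
Upper fence = Q3 + 2·IQR = 21.44 + 3.08 = 24.52.
24.72 > 24.52 → outlier.
26.08 > 24.52 → outlier.
26.74 > 24.52 → outlier.
All remaining values lie within [16.82, 24.52].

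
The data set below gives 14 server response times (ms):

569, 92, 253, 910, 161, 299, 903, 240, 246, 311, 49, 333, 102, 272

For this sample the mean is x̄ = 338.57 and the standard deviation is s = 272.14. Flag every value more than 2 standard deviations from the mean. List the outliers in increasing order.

Cutoffs at x̄ ± 2s: 338.57 ± 2·272.14 = [-205.71, 882.85].
903: z = 2.07, |z| > 2 → outlier.
910: z = 2.10, |z| > 2 → outlier.
Every other value lies within [-205.71, 882.85].

903, 910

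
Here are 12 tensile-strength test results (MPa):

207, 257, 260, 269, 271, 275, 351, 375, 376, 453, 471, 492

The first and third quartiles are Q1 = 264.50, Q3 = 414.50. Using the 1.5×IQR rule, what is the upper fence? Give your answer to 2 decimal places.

IQR = Q3 − Q1 = 414.50 − 264.50 = 150.00.
Lower fence = Q1 − 1.5·IQR = 264.50 − 225.00 = 39.50.
Upper fence = Q3 + 1.5·IQR = 414.50 + 225.00 = 639.50.

639.50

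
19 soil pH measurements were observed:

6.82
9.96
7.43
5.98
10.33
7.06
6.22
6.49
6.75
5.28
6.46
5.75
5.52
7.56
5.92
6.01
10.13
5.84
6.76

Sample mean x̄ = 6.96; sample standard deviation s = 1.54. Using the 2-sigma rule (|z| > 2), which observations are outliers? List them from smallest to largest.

Cutoffs at x̄ ± 2s: 6.96 ± 2·1.54 = [3.88, 10.04].
10.13: z = 2.06, |z| > 2 → outlier.
10.33: z = 2.19, |z| > 2 → outlier.
Every other value lies within [3.88, 10.04].

10.13, 10.33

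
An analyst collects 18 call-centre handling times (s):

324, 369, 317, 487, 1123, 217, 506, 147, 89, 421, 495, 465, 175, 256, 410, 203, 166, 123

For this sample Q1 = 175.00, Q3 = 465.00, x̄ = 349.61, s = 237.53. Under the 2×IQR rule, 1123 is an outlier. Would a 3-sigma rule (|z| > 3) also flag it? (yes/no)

z = (1123 − 349.61) / 237.53 = 3.26.
|z| = 3.26 > 3.

yes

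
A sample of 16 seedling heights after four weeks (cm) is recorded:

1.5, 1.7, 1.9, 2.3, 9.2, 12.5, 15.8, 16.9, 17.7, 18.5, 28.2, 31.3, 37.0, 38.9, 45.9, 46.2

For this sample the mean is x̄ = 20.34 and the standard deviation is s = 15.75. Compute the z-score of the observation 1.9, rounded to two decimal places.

z = (1.9 − 20.34) / 15.75 = -1.17.

-1.17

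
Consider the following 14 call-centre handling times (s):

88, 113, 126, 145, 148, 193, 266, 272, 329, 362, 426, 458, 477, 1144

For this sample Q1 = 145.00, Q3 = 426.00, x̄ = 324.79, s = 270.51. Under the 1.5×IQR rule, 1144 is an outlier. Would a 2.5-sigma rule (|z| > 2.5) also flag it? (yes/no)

z = (1144 − 324.79) / 270.51 = 3.03.
|z| = 3.03 > 2.5.

yes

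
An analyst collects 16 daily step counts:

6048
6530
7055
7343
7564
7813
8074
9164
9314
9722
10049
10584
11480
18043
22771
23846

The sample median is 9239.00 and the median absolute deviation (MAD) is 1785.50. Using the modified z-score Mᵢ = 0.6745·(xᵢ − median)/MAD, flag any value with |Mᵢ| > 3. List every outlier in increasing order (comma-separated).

18043, 22771, 23846

|Mᵢ| > 3 ⇔ |xᵢ − 9239.00| > 3·1785.50/0.6745 = 7941.44.
So outliers lie outside [1297.56, 17180.44].
18043: M = 3.33 → outlier.
22771: M = 5.11 → outlier.
23846: M = 5.52 → outlier.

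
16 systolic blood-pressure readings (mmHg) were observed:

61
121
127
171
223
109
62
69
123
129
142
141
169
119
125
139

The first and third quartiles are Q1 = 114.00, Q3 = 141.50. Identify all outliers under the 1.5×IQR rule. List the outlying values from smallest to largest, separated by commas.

61, 62, 69, 223

IQR = Q3 − Q1 = 141.50 − 114.00 = 27.50.
Lower fence = Q1 − 1.5·IQR = 114.00 − 41.25 = 72.75.
Upper fence = Q3 + 1.5·IQR = 141.50 + 41.25 = 182.75.
61 < 72.75 → outlier.
62 < 72.75 → outlier.
69 < 72.75 → outlier.
223 > 182.75 → outlier.
All remaining values lie within [72.75, 182.75].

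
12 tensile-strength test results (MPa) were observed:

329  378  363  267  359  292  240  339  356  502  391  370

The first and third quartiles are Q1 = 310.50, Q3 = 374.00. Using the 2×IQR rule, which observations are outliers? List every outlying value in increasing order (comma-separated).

IQR = Q3 − Q1 = 374.00 − 310.50 = 63.50.
Lower fence = Q1 − 2·IQR = 310.50 − 127.00 = 183.50.
Upper fence = Q3 + 2·IQR = 374.00 + 127.00 = 501.00.
502 > 501.00 → outlier.
All remaining values lie within [183.50, 501.00].

502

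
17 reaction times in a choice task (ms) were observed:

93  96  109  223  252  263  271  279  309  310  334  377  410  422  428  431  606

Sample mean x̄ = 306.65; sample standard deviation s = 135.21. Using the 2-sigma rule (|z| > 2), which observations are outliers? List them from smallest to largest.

606

Cutoffs at x̄ ± 2s: 306.65 ± 2·135.21 = [36.23, 577.07].
606: z = 2.21, |z| > 2 → outlier.
Every other value lies within [36.23, 577.07].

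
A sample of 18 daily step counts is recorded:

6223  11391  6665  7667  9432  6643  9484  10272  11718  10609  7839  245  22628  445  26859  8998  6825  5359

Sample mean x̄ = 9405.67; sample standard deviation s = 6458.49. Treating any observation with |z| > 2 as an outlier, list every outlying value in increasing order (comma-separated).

Cutoffs at x̄ ± 2s: 9405.67 ± 2·6458.49 = [-3511.31, 22322.65].
22628: z = 2.05, |z| > 2 → outlier.
26859: z = 2.70, |z| > 2 → outlier.
Every other value lies within [-3511.31, 22322.65].

22628, 26859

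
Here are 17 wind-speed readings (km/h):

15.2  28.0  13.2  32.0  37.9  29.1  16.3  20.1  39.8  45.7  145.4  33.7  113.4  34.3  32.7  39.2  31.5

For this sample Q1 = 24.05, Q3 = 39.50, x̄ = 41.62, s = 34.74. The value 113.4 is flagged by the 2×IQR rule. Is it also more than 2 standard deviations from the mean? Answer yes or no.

z = (113.4 − 41.62) / 34.74 = 2.07.
|z| = 2.07 > 2.

yes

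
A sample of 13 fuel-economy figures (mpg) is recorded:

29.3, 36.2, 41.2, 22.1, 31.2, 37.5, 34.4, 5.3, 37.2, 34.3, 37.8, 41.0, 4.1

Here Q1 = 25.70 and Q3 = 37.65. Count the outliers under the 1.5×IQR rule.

2

IQR = 11.95; fences at 25.70 − 17.925 = 7.775 and 37.65 + 17.925 = 55.575.
Outside the cutoffs: 4.1, 5.3.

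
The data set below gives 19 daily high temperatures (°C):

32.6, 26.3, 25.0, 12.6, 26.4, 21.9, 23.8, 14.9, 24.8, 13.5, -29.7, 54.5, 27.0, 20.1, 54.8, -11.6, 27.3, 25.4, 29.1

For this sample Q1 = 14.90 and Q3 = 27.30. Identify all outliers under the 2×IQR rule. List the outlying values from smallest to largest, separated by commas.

-29.7, -11.6, 54.5, 54.8

IQR = Q3 − Q1 = 27.30 − 14.90 = 12.40.
Lower fence = Q1 − 2·IQR = 14.90 − 24.80 = -9.90.
Upper fence = Q3 + 2·IQR = 27.30 + 24.80 = 52.10.
-29.7 < -9.90 → outlier.
-11.6 < -9.90 → outlier.
54.5 > 52.10 → outlier.
54.8 > 52.10 → outlier.
All remaining values lie within [-9.90, 52.10].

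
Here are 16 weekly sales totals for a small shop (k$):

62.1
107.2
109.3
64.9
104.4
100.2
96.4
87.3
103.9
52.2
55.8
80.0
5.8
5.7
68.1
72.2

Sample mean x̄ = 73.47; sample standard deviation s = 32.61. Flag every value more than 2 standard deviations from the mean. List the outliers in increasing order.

Cutoffs at x̄ ± 2s: 73.47 ± 2·32.61 = [8.25, 138.69].
5.7: z = -2.08, |z| > 2 → outlier.
5.8: z = -2.08, |z| > 2 → outlier.
Every other value lies within [8.25, 138.69].

5.7, 5.8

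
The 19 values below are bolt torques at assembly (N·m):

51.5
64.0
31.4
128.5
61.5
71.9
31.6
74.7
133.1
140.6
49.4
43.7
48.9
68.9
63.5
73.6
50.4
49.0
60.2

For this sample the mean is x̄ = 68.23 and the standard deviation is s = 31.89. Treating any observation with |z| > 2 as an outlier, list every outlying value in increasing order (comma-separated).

Cutoffs at x̄ ± 2s: 68.23 ± 2·31.89 = [4.45, 132.01].
133.1: z = 2.03, |z| > 2 → outlier.
140.6: z = 2.27, |z| > 2 → outlier.
Every other value lies within [4.45, 132.01].

133.1, 140.6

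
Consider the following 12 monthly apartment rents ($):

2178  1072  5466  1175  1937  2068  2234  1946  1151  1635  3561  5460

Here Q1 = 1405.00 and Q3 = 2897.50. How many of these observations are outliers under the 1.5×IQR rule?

2

IQR = 1492.50; fences at 1405.00 − 2238.75 = -833.75 and 2897.50 + 2238.75 = 5136.25.
Outside the cutoffs: 5460, 5466.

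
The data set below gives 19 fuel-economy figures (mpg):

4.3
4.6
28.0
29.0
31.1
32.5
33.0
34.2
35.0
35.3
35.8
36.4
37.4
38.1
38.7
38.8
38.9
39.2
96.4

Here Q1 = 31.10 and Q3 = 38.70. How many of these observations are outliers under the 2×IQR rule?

IQR = 7.60; fences at 31.10 − 15.20 = 15.90 and 38.70 + 15.20 = 53.90.
Outside the cutoffs: 4.3, 4.6, 96.4.

3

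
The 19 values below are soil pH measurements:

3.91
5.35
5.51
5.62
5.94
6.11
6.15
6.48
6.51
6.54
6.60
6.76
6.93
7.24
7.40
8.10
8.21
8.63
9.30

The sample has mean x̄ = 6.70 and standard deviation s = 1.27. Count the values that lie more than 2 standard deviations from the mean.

Cutoffs: x̄ ± 2s = [4.16, 9.24].
Outside the cutoffs: 3.91, 9.30.

2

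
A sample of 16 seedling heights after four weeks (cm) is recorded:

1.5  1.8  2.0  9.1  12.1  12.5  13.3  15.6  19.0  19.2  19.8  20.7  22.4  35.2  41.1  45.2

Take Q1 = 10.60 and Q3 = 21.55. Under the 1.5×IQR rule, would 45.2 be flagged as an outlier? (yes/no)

yes

IQR = Q3 − Q1 = 21.55 − 10.60 = 10.95.
Lower fence = Q1 − 1.5·IQR = 10.60 − 16.425 = -5.825.
Upper fence = Q3 + 1.5·IQR = 21.55 + 16.425 = 37.975.
45.2 lies above the upper fence.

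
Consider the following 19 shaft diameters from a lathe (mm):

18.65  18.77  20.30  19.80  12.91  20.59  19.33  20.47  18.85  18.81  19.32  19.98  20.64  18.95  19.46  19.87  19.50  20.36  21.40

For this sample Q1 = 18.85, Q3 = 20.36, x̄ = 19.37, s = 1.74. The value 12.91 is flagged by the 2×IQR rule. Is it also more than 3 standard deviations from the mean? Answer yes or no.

z = (12.91 − 19.37) / 1.74 = -3.71.
|z| = 3.71 > 3.

yes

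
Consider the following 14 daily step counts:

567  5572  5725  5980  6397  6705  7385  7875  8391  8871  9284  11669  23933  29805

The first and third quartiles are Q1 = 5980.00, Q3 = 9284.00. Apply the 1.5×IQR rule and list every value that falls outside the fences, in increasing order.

IQR = Q3 − Q1 = 9284.00 − 5980.00 = 3304.00.
Lower fence = Q1 − 1.5·IQR = 5980.00 − 4956.00 = 1024.00.
Upper fence = Q3 + 1.5·IQR = 9284.00 + 4956.00 = 14240.00.
567 < 1024.00 → outlier.
23933 > 14240.00 → outlier.
29805 > 14240.00 → outlier.
All remaining values lie within [1024.00, 14240.00].

567, 23933, 29805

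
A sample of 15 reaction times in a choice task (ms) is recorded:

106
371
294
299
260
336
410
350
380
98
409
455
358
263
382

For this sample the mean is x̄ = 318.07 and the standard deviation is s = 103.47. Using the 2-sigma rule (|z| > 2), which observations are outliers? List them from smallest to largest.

98, 106

Cutoffs at x̄ ± 2s: 318.07 ± 2·103.47 = [111.13, 525.01].
98: z = -2.13, |z| > 2 → outlier.
106: z = -2.05, |z| > 2 → outlier.
Every other value lies within [111.13, 525.01].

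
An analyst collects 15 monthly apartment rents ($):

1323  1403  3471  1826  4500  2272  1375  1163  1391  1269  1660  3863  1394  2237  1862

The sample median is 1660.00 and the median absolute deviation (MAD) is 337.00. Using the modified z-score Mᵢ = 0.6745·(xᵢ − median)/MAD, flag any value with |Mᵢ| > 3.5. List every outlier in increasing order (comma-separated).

3471, 3863, 4500

|Mᵢ| > 3.5 ⇔ |xᵢ − 1660.00| > 3.5·337.00/0.6745 = 1748.70.
So outliers lie outside [-88.70, 3408.70].
3471: M = 3.62 → outlier.
3863: M = 4.41 → outlier.
4500: M = 5.68 → outlier.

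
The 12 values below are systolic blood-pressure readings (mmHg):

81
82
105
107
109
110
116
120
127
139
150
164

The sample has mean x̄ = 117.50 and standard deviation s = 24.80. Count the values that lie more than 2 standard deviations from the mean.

Cutoffs: x̄ ± 2s = [67.90, 167.10].
Every value lies within the cutoffs.

0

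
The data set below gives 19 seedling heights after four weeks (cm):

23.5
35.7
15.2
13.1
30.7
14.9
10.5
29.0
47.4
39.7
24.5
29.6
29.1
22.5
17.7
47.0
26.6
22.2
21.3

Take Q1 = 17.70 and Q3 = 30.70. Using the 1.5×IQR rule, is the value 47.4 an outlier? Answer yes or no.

IQR = Q3 − Q1 = 30.70 − 17.70 = 13.00.
Lower fence = Q1 − 1.5·IQR = 17.70 − 19.50 = -1.80.
Upper fence = Q3 + 1.5·IQR = 30.70 + 19.50 = 50.20.
47.4 lies within [-1.80, 50.20].

no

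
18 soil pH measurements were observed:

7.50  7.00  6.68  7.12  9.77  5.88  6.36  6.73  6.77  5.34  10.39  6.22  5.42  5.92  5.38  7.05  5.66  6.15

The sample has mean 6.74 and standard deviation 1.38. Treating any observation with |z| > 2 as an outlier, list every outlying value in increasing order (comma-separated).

9.77, 10.39

Cutoffs at x̄ ± 2s: 6.74 ± 2·1.38 = [3.98, 9.50].
9.77: z = 2.20, |z| > 2 → outlier.
10.39: z = 2.64, |z| > 2 → outlier.
Every other value lies within [3.98, 9.50].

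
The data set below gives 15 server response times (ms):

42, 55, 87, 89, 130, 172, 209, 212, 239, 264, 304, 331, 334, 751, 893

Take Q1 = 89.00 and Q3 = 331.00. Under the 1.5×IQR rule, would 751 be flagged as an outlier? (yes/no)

yes

IQR = Q3 − Q1 = 331.00 − 89.00 = 242.00.
Lower fence = Q1 − 1.5·IQR = 89.00 − 363.00 = -274.00.
Upper fence = Q3 + 1.5·IQR = 331.00 + 363.00 = 694.00.
751 lies above the upper fence.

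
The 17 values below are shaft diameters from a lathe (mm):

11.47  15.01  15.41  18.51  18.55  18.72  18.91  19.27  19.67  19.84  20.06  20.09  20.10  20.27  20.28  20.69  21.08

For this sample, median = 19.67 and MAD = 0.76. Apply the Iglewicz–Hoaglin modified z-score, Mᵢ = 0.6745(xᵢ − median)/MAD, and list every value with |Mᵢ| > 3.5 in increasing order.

11.47, 15.01, 15.41

|Mᵢ| > 3.5 ⇔ |xᵢ − 19.67| > 3.5·0.76/0.6745 = 3.94.
So outliers lie outside [15.73, 23.61].
11.47: M = -7.28 → outlier.
15.01: M = -4.14 → outlier.
15.41: M = -3.78 → outlier.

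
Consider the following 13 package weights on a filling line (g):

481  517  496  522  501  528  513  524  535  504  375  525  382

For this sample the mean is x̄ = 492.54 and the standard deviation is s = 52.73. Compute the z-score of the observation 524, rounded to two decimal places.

0.60

z = (524 − 492.54) / 52.73 = 0.60.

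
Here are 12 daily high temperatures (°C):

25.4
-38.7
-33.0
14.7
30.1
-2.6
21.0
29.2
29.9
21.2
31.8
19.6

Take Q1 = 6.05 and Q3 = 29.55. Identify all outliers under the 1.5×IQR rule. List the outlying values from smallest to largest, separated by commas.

IQR = Q3 − Q1 = 29.55 − 6.05 = 23.50.
Lower fence = Q1 − 1.5·IQR = 6.05 − 35.25 = -29.20.
Upper fence = Q3 + 1.5·IQR = 29.55 + 35.25 = 64.80.
-38.7 < -29.20 → outlier.
-33.0 < -29.20 → outlier.
All remaining values lie within [-29.20, 64.80].

-38.7, -33.0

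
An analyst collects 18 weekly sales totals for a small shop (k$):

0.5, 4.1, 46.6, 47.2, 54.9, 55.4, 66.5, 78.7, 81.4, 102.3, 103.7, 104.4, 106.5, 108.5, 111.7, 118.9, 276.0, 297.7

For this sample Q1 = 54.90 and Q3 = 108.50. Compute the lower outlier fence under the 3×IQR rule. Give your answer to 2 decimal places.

-105.90

IQR = Q3 − Q1 = 108.50 − 54.90 = 53.60.
Lower fence = Q1 − 3·IQR = 54.90 − 160.80 = -105.90.
Upper fence = Q3 + 3·IQR = 108.50 + 160.80 = 269.30.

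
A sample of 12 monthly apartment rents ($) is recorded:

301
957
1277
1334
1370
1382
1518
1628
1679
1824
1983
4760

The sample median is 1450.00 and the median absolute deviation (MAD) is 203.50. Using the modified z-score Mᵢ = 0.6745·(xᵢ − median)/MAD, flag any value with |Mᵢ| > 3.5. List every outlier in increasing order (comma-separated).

301, 4760

|Mᵢ| > 3.5 ⇔ |xᵢ − 1450.00| > 3.5·203.50/0.6745 = 1055.97.
So outliers lie outside [394.03, 2505.97].
301: M = -3.81 → outlier.
4760: M = 10.97 → outlier.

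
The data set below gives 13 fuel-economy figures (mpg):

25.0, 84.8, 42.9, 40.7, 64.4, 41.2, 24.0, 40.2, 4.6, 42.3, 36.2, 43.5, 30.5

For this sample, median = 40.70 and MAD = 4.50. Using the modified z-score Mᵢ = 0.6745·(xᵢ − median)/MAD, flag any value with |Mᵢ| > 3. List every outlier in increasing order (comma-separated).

4.6, 64.4, 84.8

|Mᵢ| > 3 ⇔ |xᵢ − 40.70| > 3·4.50/0.6745 = 20.01.
So outliers lie outside [20.69, 60.71].
4.6: M = -5.41 → outlier.
64.4: M = 3.55 → outlier.
84.8: M = 6.61 → outlier.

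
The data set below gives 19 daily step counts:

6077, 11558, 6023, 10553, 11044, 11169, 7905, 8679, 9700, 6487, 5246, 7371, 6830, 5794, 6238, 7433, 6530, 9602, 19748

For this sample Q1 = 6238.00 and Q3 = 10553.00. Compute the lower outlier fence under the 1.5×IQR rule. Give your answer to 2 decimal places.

-234.50

IQR = Q3 − Q1 = 10553.00 − 6238.00 = 4315.00.
Lower fence = Q1 − 1.5·IQR = 6238.00 − 6472.50 = -234.50.
Upper fence = Q3 + 1.5·IQR = 10553.00 + 6472.50 = 17025.50.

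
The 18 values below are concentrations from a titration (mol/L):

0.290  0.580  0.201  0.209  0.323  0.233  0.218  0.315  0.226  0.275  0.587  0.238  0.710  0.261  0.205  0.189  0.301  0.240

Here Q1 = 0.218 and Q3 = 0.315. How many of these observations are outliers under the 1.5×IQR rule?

3

IQR = 0.097; fences at 0.218 − 0.1455 = 0.0725 and 0.315 + 0.1455 = 0.4605.
Outside the cutoffs: 0.580, 0.587, 0.710.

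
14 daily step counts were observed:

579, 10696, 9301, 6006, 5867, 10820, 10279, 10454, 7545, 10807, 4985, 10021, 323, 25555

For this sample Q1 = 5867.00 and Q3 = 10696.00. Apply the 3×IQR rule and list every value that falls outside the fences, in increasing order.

IQR = Q3 − Q1 = 10696.00 − 5867.00 = 4829.00.
Lower fence = Q1 − 3·IQR = 5867.00 − 14487.00 = -8620.00.
Upper fence = Q3 + 3·IQR = 10696.00 + 14487.00 = 25183.00.
25555 > 25183.00 → outlier.
All remaining values lie within [-8620.00, 25183.00].

25555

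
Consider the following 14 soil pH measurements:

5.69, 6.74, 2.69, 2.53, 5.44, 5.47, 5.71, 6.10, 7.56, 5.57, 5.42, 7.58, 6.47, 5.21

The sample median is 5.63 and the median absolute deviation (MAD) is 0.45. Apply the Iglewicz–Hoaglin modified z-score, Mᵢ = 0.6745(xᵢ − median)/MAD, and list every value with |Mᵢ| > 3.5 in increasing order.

2.53, 2.69

|Mᵢ| > 3.5 ⇔ |xᵢ − 5.63| > 3.5·0.45/0.6745 = 2.34.
So outliers lie outside [3.29, 7.97].
2.53: M = -4.65 → outlier.
2.69: M = -4.41 → outlier.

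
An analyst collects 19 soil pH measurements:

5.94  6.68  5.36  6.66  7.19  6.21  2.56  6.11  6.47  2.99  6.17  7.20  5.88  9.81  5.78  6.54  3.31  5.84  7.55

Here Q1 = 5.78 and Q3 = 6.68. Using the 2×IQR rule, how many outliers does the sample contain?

4

IQR = 0.90; fences at 5.78 − 1.80 = 3.98 and 6.68 + 1.80 = 8.48.
Outside the cutoffs: 2.56, 2.99, 3.31, 9.81.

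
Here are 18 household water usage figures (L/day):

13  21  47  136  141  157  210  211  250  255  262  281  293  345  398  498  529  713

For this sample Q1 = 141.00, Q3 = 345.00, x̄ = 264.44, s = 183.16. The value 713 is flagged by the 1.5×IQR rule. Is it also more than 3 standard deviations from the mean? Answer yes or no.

no

z = (713 − 264.44) / 183.16 = 2.45.
|z| = 2.45 ≤ 3.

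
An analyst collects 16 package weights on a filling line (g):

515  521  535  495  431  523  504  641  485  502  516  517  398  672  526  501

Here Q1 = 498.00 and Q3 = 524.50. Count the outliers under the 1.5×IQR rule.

IQR = 26.50; fences at 498.00 − 39.75 = 458.25 and 524.50 + 39.75 = 564.25.
Outside the cutoffs: 398, 431, 641, 672.

4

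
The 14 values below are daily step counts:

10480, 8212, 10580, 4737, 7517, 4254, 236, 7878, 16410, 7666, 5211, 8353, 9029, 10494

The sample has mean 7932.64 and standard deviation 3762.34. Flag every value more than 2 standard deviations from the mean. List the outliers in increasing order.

Cutoffs at x̄ ± 2s: 7932.64 ± 2·3762.34 = [407.96, 15457.32].
236: z = -2.05, |z| > 2 → outlier.
16410: z = 2.25, |z| > 2 → outlier.
Every other value lies within [407.96, 15457.32].

236, 16410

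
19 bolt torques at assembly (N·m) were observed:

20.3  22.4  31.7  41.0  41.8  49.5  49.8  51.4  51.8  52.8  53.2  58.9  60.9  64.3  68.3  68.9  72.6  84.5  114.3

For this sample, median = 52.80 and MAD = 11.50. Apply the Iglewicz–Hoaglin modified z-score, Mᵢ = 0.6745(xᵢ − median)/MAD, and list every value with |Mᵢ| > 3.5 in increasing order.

114.3

|Mᵢ| > 3.5 ⇔ |xᵢ − 52.80| > 3.5·11.50/0.6745 = 59.67.
So outliers lie outside [-6.87, 112.47].
114.3: M = 3.61 → outlier.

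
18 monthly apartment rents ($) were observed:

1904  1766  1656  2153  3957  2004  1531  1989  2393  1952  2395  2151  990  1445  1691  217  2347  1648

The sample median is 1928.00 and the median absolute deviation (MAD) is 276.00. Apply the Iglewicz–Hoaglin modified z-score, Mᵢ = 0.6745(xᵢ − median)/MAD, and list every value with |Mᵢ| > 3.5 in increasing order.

|Mᵢ| > 3.5 ⇔ |xᵢ − 1928.00| > 3.5·276.00/0.6745 = 1432.17.
So outliers lie outside [495.83, 3360.17].
217: M = -4.18 → outlier.
3957: M = 4.96 → outlier.

217, 3957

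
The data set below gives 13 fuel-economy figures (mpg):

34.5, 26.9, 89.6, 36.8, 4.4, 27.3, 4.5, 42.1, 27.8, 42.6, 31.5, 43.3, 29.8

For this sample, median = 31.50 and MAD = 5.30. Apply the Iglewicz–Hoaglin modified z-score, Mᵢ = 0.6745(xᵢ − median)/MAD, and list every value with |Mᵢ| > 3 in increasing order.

|Mᵢ| > 3 ⇔ |xᵢ − 31.50| > 3·5.30/0.6745 = 23.57.
So outliers lie outside [7.93, 55.07].
4.4: M = -3.45 → outlier.
4.5: M = -3.44 → outlier.
89.6: M = 7.39 → outlier.

4.4, 4.5, 89.6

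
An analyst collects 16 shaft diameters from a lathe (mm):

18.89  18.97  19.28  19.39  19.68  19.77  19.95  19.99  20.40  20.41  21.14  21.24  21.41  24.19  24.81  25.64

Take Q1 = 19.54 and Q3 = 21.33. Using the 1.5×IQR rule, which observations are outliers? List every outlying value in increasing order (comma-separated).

IQR = Q3 − Q1 = 21.33 − 19.54 = 1.79.
Lower fence = Q1 − 1.5·IQR = 19.54 − 2.685 = 16.855.
Upper fence = Q3 + 1.5·IQR = 21.33 + 2.685 = 24.015.
24.19 > 24.015 → outlier.
24.81 > 24.015 → outlier.
25.64 > 24.015 → outlier.
All remaining values lie within [16.855, 24.015].

24.19, 24.81, 25.64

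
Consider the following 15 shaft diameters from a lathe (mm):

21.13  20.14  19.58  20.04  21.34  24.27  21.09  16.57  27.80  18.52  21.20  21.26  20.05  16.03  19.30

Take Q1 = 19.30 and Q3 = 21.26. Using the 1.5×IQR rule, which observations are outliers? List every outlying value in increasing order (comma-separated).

16.03, 24.27, 27.80

IQR = Q3 − Q1 = 21.26 − 19.30 = 1.96.
Lower fence = Q1 − 1.5·IQR = 19.30 − 2.94 = 16.36.
Upper fence = Q3 + 1.5·IQR = 21.26 + 2.94 = 24.20.
16.03 < 16.36 → outlier.
24.27 > 24.20 → outlier.
27.80 > 24.20 → outlier.
All remaining values lie within [16.36, 24.20].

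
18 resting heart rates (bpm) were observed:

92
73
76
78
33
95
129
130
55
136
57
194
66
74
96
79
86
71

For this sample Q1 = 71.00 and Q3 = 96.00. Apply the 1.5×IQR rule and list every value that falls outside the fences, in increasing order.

IQR = Q3 − Q1 = 96.00 − 71.00 = 25.00.
Lower fence = Q1 − 1.5·IQR = 71.00 − 37.50 = 33.50.
Upper fence = Q3 + 1.5·IQR = 96.00 + 37.50 = 133.50.
33 < 33.50 → outlier.
136 > 133.50 → outlier.
194 > 133.50 → outlier.
All remaining values lie within [33.50, 133.50].

33, 136, 194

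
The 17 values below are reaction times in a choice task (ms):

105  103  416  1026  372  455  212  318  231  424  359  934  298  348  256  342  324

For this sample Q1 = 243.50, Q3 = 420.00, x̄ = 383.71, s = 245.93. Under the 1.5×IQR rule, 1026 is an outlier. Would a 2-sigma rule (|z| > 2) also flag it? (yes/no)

yes

z = (1026 − 383.71) / 245.93 = 2.61.
|z| = 2.61 > 2.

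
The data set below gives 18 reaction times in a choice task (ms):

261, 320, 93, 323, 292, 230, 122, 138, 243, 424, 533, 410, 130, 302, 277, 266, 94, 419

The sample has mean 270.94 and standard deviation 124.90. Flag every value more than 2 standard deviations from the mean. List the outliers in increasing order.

533

Cutoffs at x̄ ± 2s: 270.94 ± 2·124.90 = [21.14, 520.74].
533: z = 2.10, |z| > 2 → outlier.
Every other value lies within [21.14, 520.74].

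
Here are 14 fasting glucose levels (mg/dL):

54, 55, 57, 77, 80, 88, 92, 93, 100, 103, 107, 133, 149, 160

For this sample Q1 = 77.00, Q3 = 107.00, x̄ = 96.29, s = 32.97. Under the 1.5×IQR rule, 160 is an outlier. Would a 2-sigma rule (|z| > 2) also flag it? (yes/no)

z = (160 − 96.29) / 32.97 = 1.93.
|z| = 1.93 ≤ 2.

no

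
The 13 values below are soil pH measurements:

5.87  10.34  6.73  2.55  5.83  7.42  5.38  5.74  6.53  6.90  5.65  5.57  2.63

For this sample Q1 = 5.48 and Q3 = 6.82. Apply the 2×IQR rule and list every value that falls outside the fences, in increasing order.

2.55, 2.63, 10.34

IQR = Q3 − Q1 = 6.82 − 5.48 = 1.34.
Lower fence = Q1 − 2·IQR = 5.48 − 2.68 = 2.80.
Upper fence = Q3 + 2·IQR = 6.82 + 2.68 = 9.50.
2.55 < 2.80 → outlier.
2.63 < 2.80 → outlier.
10.34 > 9.50 → outlier.
All remaining values lie within [2.80, 9.50].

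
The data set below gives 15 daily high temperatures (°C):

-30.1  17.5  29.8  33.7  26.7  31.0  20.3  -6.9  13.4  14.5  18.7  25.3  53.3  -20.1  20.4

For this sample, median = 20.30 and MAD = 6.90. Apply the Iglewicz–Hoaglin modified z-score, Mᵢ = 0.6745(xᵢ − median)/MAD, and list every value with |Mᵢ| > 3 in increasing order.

|Mᵢ| > 3 ⇔ |xᵢ − 20.30| > 3·6.90/0.6745 = 30.69.
So outliers lie outside [-10.39, 50.99].
-30.1: M = -4.93 → outlier.
-20.1: M = -3.95 → outlier.
53.3: M = 3.23 → outlier.

-30.1, -20.1, 53.3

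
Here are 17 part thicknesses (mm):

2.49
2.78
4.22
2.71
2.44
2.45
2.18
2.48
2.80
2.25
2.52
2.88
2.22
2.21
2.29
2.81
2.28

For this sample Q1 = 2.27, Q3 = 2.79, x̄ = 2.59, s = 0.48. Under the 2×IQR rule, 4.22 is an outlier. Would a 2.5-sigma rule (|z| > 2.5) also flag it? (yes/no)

yes

z = (4.22 − 2.59) / 0.48 = 3.40.
|z| = 3.40 > 2.5.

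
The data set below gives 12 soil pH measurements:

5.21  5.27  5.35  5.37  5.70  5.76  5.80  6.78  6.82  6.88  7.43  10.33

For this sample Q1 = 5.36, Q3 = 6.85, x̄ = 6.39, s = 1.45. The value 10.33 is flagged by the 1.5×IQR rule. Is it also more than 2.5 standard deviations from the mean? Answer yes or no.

yes

z = (10.33 − 6.39) / 1.45 = 2.72.
|z| = 2.72 > 2.5.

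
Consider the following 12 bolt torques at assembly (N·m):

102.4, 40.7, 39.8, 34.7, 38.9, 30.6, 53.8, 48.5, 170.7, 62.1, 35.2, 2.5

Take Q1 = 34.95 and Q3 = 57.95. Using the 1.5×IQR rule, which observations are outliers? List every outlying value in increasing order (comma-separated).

102.4, 170.7

IQR = Q3 − Q1 = 57.95 − 34.95 = 23.00.
Lower fence = Q1 − 1.5·IQR = 34.95 − 34.50 = 0.45.
Upper fence = Q3 + 1.5·IQR = 57.95 + 34.50 = 92.45.
102.4 > 92.45 → outlier.
170.7 > 92.45 → outlier.
All remaining values lie within [0.45, 92.45].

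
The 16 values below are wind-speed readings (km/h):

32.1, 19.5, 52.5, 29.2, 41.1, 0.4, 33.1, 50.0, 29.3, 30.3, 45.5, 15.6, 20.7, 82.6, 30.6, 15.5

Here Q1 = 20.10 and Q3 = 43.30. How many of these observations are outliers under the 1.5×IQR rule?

IQR = 23.20; fences at 20.10 − 34.80 = -14.70 and 43.30 + 34.80 = 78.10.
Outside the cutoffs: 82.6.

1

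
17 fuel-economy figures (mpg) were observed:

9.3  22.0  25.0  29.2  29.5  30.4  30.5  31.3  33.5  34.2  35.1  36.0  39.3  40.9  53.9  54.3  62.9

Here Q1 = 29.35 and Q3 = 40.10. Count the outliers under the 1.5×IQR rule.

IQR = 10.75; fences at 29.35 − 16.125 = 13.225 and 40.10 + 16.125 = 56.225.
Outside the cutoffs: 9.3, 62.9.

2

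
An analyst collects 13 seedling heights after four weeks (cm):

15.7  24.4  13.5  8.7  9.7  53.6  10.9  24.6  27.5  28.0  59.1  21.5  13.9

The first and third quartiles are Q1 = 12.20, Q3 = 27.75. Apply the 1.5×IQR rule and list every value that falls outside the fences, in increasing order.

IQR = Q3 − Q1 = 27.75 − 12.20 = 15.55.
Lower fence = Q1 − 1.5·IQR = 12.20 − 23.325 = -11.125.
Upper fence = Q3 + 1.5·IQR = 27.75 + 23.325 = 51.075.
53.6 > 51.075 → outlier.
59.1 > 51.075 → outlier.
All remaining values lie within [-11.125, 51.075].

53.6, 59.1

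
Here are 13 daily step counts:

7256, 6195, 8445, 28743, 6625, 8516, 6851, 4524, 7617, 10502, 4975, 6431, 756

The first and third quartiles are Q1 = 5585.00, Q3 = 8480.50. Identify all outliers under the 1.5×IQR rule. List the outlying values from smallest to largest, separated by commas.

756, 28743

IQR = Q3 − Q1 = 8480.50 − 5585.00 = 2895.50.
Lower fence = Q1 − 1.5·IQR = 5585.00 − 4343.25 = 1241.75.
Upper fence = Q3 + 1.5·IQR = 8480.50 + 4343.25 = 12823.75.
756 < 1241.75 → outlier.
28743 > 12823.75 → outlier.
All remaining values lie within [1241.75, 12823.75].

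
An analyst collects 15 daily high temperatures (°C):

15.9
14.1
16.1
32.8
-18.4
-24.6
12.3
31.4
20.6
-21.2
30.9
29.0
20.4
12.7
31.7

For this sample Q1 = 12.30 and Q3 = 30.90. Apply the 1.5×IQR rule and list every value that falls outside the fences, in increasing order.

IQR = Q3 − Q1 = 30.90 − 12.30 = 18.60.
Lower fence = Q1 − 1.5·IQR = 12.30 − 27.90 = -15.60.
Upper fence = Q3 + 1.5·IQR = 30.90 + 27.90 = 58.80.
-24.6 < -15.60 → outlier.
-21.2 < -15.60 → outlier.
-18.4 < -15.60 → outlier.
All remaining values lie within [-15.60, 58.80].

-24.6, -21.2, -18.4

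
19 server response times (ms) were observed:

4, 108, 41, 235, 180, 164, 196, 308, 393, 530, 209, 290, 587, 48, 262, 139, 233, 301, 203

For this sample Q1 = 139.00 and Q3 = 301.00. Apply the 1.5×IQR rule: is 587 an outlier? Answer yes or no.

IQR = Q3 − Q1 = 301.00 − 139.00 = 162.00.
Lower fence = Q1 − 1.5·IQR = 139.00 − 243.00 = -104.00.
Upper fence = Q3 + 1.5·IQR = 301.00 + 243.00 = 544.00.
587 lies above the upper fence.

yes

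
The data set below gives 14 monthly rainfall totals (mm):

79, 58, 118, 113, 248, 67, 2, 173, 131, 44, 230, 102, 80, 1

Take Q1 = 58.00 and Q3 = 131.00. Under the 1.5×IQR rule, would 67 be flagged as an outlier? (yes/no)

IQR = Q3 − Q1 = 131.00 − 58.00 = 73.00.
Lower fence = Q1 − 1.5·IQR = 58.00 − 109.50 = -51.50.
Upper fence = Q3 + 1.5·IQR = 131.00 + 109.50 = 240.50.
67 lies within [-51.50, 240.50].

no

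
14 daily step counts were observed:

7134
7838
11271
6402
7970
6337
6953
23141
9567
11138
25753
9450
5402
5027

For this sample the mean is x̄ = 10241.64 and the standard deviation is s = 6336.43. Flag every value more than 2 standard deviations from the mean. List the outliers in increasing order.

Cutoffs at x̄ ± 2s: 10241.64 ± 2·6336.43 = [-2431.22, 22914.50].
23141: z = 2.04, |z| > 2 → outlier.
25753: z = 2.45, |z| > 2 → outlier.
Every other value lies within [-2431.22, 22914.50].

23141, 25753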